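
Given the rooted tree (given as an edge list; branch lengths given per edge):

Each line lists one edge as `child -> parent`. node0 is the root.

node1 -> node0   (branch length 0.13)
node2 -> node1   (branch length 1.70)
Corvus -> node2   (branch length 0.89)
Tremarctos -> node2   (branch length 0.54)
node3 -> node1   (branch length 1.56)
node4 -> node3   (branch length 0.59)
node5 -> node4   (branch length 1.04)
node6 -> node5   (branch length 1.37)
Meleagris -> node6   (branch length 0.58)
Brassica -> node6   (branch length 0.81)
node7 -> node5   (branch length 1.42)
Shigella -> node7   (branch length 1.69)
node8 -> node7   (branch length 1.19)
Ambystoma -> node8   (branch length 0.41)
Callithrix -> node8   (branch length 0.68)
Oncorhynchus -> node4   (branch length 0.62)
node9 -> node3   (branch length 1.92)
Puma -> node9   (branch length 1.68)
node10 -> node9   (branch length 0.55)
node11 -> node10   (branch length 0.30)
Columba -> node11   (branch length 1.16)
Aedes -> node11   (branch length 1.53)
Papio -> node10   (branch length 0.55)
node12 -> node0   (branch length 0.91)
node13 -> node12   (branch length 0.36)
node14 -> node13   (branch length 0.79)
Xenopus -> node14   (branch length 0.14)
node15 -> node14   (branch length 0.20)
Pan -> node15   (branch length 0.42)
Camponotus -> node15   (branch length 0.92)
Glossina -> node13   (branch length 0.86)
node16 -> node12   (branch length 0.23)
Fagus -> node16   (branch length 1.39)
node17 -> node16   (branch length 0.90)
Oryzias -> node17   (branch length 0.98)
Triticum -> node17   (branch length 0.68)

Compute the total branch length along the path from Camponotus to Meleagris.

The path runs Camponotus → … → MRCA → … → Meleagris; the MRCA is the root of the tree.
Branch lengths along that path: 0.92 + 0.20 + 0.79 + 0.36 + 0.91 + 0.13 + 1.56 + 0.59 + 1.04 + 1.37 + 0.58 = 8.45.

8.45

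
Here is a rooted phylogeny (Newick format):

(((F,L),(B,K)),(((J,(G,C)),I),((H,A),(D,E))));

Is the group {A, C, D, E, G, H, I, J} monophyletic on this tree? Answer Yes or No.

The most recent common ancestor of these taxa subtends (((J,(G,C)),I),((H,A),(D,E))).
That clade has exactly 8 tips — every listed taxon and nothing else — so the group is monophyletic.

Yes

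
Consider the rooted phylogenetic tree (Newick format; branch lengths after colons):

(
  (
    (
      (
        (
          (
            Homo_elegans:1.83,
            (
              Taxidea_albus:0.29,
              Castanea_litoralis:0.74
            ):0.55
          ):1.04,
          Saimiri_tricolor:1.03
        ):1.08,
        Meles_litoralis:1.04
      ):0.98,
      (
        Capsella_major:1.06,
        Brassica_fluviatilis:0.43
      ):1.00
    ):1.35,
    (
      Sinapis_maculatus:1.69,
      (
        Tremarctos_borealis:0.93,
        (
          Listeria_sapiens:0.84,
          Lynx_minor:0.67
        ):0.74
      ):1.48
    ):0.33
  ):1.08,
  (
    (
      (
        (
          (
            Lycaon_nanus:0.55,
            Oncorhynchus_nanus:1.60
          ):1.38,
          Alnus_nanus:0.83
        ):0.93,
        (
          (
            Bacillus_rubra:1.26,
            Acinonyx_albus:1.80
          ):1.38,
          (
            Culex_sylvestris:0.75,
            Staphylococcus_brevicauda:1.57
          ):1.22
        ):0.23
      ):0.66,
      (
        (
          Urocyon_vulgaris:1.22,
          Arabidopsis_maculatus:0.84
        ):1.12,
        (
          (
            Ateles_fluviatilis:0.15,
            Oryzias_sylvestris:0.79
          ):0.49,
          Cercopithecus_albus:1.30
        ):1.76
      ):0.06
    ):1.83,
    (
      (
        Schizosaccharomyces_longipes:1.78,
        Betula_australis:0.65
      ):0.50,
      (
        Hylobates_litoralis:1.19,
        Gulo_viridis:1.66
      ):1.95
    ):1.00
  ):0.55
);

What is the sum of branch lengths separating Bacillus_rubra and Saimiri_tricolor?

The path runs Bacillus_rubra → … → MRCA → … → Saimiri_tricolor; the MRCA is the root of the tree.
Branch lengths along that path: 1.26 + 1.38 + 0.23 + 0.66 + 1.83 + 0.55 + 1.08 + 1.35 + 0.98 + 1.08 + 1.03 = 11.43.

11.43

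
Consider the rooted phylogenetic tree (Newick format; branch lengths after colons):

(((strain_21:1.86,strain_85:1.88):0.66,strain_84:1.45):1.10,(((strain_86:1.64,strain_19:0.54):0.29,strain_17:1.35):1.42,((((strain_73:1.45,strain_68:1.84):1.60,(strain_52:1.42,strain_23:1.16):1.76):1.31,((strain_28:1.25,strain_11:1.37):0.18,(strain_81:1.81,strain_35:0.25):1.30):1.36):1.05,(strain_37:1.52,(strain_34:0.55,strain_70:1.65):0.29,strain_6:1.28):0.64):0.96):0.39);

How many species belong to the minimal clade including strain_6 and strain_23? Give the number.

12

The MRCA of strain_6 and strain_23 is the node subtending ((((strain_73,strain_68),(strain_52,strain_23)),((strain_28,strain_11),(strain_81,strain_35))),(strain_37,(strain_34,strain_70),strain_6)).
That clade contains 12 terminal taxa: strain_11, strain_23, strain_28, strain_34, strain_35, strain_37, strain_52, strain_6, strain_68, strain_70, strain_73, strain_81.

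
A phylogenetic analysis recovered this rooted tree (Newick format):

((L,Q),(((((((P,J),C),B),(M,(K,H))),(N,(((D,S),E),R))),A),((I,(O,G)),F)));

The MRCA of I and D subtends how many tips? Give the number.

17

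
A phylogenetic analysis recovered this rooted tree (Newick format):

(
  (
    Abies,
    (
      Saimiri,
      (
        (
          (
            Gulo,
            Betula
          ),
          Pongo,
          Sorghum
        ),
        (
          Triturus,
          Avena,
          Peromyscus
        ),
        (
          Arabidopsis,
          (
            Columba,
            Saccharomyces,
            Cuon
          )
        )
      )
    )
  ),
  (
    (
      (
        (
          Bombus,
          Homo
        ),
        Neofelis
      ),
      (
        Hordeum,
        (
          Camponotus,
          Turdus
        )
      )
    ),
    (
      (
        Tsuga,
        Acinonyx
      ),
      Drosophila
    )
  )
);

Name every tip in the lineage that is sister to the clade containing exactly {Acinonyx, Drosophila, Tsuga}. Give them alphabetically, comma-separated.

Bombus, Camponotus, Homo, Hordeum, Neofelis, Turdus

The clade containing exactly {Acinonyx, Drosophila, Tsuga} attaches to the tree at the node subtending ((((Bombus,Homo),Neofelis),(Hordeum,(Camponotus,Turdus))),((Tsuga,Acinonyx),Drosophila)).
The other lineage descending from that same node — the sister group — is (((Bombus,Homo),Neofelis),(Hordeum,(Camponotus,Turdus))); its 6 tips in alphabetical order are the answer.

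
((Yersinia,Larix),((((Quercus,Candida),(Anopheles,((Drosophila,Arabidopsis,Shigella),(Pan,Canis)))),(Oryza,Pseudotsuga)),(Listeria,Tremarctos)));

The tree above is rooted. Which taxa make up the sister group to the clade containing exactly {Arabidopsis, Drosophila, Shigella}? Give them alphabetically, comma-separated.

The clade containing exactly {Arabidopsis, Drosophila, Shigella} attaches to the tree at the node subtending ((Drosophila,Arabidopsis,Shigella),(Pan,Canis)).
The other lineage descending from that same node — the sister group — is (Pan,Canis); its 2 tips in alphabetical order are the answer.

Canis, Pan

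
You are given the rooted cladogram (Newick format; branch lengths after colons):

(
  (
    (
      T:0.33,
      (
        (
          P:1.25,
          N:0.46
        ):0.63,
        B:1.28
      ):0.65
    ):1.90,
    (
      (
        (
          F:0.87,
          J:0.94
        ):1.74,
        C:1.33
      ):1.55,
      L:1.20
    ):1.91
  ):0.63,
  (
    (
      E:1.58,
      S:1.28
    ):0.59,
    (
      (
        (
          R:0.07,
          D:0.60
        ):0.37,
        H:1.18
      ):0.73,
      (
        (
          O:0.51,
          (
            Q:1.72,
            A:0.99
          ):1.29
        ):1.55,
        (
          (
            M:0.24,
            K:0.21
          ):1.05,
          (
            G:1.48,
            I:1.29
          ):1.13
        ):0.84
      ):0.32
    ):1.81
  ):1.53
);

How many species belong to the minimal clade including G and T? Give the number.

20

The MRCA of G and T is the root, so the clade is the entire tree.
That clade contains 20 terminal taxa: A, B, C, D, E, F, G, H, I, J, K, L, M, N, O, P, Q, R, S, T.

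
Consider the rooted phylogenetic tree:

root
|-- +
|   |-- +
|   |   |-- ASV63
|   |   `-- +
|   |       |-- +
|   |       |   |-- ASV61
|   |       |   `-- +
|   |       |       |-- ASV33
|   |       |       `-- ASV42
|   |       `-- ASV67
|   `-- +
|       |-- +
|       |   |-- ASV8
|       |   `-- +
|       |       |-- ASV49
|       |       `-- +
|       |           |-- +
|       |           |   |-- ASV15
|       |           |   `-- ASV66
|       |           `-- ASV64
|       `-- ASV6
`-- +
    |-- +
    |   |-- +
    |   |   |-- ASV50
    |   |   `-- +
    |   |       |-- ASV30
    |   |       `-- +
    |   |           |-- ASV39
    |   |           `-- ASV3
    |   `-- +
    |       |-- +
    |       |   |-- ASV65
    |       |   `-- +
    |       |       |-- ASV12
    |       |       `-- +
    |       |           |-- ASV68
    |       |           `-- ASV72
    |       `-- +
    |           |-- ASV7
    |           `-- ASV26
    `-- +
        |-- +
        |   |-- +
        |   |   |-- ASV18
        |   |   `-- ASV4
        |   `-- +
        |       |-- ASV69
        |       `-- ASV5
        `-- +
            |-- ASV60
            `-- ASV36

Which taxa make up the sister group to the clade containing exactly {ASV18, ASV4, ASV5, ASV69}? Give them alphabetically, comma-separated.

ASV36, ASV60

The clade containing exactly {ASV18, ASV4, ASV5, ASV69} attaches to the tree at the node subtending (((ASV18,ASV4),(ASV69,ASV5)),(ASV60,ASV36)).
The other lineage descending from that same node — the sister group — is (ASV60,ASV36); its 2 tips in alphabetical order are the answer.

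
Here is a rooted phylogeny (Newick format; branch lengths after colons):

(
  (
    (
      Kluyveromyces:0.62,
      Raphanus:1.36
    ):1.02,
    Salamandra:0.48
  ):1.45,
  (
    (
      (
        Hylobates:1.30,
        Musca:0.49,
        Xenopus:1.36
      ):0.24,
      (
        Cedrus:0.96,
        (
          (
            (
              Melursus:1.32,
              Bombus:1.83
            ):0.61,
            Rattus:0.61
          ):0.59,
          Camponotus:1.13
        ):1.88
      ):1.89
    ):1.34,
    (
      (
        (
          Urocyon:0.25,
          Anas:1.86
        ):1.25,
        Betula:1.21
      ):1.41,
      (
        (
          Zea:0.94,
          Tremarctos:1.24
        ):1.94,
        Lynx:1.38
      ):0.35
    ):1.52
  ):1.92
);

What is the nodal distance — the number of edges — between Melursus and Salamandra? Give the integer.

9

The MRCA of Melursus and Salamandra is the root of the tree.
From Melursus up to that node: 7 branches. From Salamandra up to the same node: 2 branches. Total: 7 + 2 = 9.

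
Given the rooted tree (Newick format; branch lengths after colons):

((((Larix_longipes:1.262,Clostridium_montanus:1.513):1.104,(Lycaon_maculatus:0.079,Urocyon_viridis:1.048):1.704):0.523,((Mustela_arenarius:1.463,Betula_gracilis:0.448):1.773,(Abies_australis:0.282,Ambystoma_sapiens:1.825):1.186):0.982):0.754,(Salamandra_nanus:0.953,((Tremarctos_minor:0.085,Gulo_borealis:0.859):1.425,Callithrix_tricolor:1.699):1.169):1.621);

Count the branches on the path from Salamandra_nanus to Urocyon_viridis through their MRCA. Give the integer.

The MRCA of Salamandra_nanus and Urocyon_viridis is the root of the tree.
From Salamandra_nanus up to that node: 2 branches. From Urocyon_viridis up to the same node: 4 branches. Total: 2 + 4 = 6.

6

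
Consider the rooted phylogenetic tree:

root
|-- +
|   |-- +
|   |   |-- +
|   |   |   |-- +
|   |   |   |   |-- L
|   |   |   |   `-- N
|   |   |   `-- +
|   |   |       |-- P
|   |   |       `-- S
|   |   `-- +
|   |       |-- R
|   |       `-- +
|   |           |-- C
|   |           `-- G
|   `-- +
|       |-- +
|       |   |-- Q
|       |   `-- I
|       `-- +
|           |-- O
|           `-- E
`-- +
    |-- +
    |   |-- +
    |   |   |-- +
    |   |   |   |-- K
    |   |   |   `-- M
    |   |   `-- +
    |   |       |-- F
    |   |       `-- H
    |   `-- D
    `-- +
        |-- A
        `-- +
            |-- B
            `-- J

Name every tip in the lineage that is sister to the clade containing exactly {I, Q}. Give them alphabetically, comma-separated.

E, O

The clade containing exactly {I, Q} attaches to the tree at the node subtending ((Q,I),(O,E)).
The other lineage descending from that same node — the sister group — is (O,E); its 2 tips in alphabetical order are the answer.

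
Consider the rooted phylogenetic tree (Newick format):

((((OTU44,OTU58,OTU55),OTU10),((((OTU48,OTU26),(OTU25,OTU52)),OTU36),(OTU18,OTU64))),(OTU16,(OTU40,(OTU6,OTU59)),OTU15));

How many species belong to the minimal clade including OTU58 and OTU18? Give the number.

11

The MRCA of OTU58 and OTU18 is the node subtending (((OTU44,OTU58,OTU55),OTU10),((((OTU48,OTU26),(OTU25,OTU52)),OTU36),(OTU18,OTU64))).
That clade contains 11 terminal taxa: OTU10, OTU18, OTU25, OTU26, OTU36, OTU44, OTU48, OTU52, OTU55, OTU58, OTU64.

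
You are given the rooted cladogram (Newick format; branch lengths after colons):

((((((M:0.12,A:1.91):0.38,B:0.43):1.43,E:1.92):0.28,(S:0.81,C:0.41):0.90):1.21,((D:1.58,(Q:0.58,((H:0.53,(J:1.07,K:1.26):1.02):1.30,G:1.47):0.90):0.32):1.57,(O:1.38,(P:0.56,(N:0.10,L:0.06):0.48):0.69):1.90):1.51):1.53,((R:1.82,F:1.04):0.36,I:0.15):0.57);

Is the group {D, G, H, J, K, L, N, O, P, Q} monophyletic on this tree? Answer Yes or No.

The most recent common ancestor of these taxa subtends ((D,(Q,((H,(J,K)),G))),(O,(P,(N,L)))).
That clade has exactly 10 tips — every listed taxon and nothing else — so the group is monophyletic.

Yes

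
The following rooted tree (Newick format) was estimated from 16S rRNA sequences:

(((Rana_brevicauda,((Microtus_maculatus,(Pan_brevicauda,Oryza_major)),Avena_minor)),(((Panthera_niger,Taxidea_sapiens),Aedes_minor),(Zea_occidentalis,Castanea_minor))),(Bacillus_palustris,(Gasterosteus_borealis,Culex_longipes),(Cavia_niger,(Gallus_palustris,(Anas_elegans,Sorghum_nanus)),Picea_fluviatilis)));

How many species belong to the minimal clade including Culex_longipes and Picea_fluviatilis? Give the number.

8

The MRCA of Culex_longipes and Picea_fluviatilis is the node subtending (Bacillus_palustris,(Gasterosteus_borealis,Culex_longipes),(Cavia_niger,(Gallus_palustris,(Anas_elegans,Sorghum_nanus)),Picea_fluviatilis)).
That clade contains 8 terminal taxa: Anas_elegans, Bacillus_palustris, Cavia_niger, Culex_longipes, Gallus_palustris, Gasterosteus_borealis, Picea_fluviatilis, Sorghum_nanus.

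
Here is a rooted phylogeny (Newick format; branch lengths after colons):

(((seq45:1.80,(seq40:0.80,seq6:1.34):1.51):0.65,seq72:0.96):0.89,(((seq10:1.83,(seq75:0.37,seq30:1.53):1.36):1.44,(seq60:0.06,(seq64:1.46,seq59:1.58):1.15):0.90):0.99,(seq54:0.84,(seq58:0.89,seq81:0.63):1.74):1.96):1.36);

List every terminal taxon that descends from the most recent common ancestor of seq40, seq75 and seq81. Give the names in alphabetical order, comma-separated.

seq10, seq30, seq40, seq45, seq54, seq58, seq59, seq6, seq60, seq64, seq72, seq75, seq81

Tracing seq40: it sits inside (seq40,seq6).
Tracing seq75: it sits inside (seq75,seq30).
Tracing seq81: it sits inside (seq58,seq81).
The smallest clade enclosing all 3 is the whole tree (their MRCA is the root), so the answer is all 13 tips in alphabetical order.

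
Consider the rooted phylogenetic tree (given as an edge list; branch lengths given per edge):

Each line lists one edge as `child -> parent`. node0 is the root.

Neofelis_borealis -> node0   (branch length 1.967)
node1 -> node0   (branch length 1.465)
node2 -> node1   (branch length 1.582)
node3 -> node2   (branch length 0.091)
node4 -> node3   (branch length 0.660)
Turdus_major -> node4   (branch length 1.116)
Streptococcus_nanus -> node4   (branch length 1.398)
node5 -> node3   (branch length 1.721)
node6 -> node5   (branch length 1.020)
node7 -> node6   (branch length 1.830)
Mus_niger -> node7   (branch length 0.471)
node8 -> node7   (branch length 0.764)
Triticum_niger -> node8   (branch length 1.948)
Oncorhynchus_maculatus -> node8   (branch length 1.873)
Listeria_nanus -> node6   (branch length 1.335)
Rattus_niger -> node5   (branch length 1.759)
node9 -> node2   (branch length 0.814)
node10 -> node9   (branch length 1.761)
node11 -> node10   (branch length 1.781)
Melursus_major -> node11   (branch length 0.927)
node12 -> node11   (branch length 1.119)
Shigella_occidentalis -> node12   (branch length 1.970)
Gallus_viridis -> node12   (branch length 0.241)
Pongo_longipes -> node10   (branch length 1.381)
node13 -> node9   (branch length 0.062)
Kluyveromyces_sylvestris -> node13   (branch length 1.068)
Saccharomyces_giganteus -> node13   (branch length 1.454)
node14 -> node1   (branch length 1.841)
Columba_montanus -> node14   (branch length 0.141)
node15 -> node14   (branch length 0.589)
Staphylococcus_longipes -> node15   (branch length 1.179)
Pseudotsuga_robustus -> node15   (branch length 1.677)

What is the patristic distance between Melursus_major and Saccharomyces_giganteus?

The path runs Melursus_major → … → MRCA → … → Saccharomyces_giganteus; the MRCA is the node subtending (((Melursus_major,(Shigella_occidentalis,Gallus_viridis)),Pongo_longipes),(Kluyveromyces_sylvestris,Saccharomyces_giganteus)).
Branch lengths along that path: 0.927 + 1.781 + 1.761 + 0.062 + 1.454 = 5.985.

5.985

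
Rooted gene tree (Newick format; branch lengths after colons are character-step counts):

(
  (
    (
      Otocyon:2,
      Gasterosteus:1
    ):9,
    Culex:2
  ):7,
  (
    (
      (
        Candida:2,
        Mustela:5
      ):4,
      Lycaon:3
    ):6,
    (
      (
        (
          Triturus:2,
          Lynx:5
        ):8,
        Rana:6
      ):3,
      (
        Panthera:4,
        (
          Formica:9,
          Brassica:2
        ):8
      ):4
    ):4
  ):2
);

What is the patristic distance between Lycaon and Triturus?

The path runs Lycaon → … → MRCA → … → Triturus; the MRCA is the node subtending (((Candida,Mustela),Lycaon),(((Triturus,Lynx),Rana),(Panthera,(Formica,Brassica)))).
Branch lengths along that path: 3 + 6 + 4 + 3 + 8 + 2 = 26.

26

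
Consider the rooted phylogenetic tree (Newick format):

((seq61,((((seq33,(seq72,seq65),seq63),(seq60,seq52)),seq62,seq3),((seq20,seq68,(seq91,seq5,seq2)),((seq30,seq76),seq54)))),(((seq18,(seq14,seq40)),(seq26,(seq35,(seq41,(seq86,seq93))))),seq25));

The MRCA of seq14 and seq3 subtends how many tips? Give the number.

26

The MRCA of seq14 and seq3 is the root, so the clade is the entire tree.
That clade contains 26 terminal taxa: seq14, seq18, seq2, seq20, seq25, seq26, seq3, seq30, seq33, seq35, seq40, seq41, seq5, seq52, seq54, seq60, seq61, seq62, seq63, seq65, seq68, seq72, seq76, seq86, seq91, seq93.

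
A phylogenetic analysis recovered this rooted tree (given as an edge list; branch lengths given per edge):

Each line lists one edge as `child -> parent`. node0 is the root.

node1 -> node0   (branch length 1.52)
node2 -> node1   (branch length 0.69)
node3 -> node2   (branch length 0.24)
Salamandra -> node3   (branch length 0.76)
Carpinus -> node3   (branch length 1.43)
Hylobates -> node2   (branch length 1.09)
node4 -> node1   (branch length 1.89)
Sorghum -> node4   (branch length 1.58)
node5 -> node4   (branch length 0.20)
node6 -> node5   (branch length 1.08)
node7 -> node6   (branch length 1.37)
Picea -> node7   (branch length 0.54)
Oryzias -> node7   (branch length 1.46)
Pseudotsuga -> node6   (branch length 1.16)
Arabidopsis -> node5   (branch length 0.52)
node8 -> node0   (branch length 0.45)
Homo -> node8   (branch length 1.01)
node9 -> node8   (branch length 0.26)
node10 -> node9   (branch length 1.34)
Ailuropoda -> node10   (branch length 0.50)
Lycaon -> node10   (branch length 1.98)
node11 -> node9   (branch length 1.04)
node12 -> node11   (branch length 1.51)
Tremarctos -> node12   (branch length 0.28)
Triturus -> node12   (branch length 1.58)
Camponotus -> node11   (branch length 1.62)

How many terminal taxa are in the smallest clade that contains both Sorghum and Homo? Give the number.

14

The MRCA of Sorghum and Homo is the root, so the clade is the entire tree.
That clade contains 14 terminal taxa: Ailuropoda, Arabidopsis, Camponotus, Carpinus, Homo, Hylobates, Lycaon, Oryzias, Picea, Pseudotsuga, Salamandra, Sorghum, Tremarctos, Triturus.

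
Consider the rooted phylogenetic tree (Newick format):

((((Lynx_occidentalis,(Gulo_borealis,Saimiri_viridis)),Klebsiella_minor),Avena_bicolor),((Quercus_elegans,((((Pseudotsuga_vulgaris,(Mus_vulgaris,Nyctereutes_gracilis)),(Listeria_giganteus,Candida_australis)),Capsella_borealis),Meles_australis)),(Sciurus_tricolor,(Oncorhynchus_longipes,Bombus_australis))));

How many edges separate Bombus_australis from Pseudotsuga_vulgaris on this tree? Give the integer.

The MRCA of Bombus_australis and Pseudotsuga_vulgaris is the node subtending ((Quercus_elegans,((((Pseudotsuga_vulgaris,(Mus_vulgaris,Nyctereutes_gracilis)),(Listeria_giganteus,Candida_australis)),Capsella_borealis),Meles_australis)),(Sciurus_tricolor,(Oncorhynchus_longipes,Bombus_australis))).
From Bombus_australis up to that node: 3 branches. From Pseudotsuga_vulgaris up to the same node: 6 branches. Total: 3 + 6 = 9.

9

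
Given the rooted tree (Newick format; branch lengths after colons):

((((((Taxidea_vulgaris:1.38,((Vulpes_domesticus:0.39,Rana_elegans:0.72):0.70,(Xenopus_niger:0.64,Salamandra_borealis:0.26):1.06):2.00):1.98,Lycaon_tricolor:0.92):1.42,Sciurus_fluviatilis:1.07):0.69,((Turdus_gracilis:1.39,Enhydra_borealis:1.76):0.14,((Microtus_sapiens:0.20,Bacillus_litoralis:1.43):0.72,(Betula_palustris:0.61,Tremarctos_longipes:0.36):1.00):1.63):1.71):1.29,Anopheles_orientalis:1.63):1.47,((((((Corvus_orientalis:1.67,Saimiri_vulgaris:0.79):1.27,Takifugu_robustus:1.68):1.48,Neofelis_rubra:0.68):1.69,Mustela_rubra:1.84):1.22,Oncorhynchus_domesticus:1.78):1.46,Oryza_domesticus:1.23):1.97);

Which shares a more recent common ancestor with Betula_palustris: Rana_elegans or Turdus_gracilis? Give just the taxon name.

Turdus_gracilis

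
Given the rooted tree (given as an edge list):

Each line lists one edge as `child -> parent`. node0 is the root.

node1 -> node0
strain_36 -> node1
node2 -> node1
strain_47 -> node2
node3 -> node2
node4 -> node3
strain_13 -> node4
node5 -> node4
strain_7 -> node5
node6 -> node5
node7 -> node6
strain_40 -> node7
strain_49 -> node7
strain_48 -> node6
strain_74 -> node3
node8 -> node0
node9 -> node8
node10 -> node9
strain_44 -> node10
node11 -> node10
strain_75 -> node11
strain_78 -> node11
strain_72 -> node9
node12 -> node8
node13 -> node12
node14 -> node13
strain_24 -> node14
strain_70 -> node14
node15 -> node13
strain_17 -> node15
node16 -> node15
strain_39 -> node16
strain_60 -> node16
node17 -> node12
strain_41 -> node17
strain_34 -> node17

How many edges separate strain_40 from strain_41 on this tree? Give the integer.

12

The MRCA of strain_40 and strain_41 is the root of the tree.
From strain_40 up to that node: 8 branches. From strain_41 up to the same node: 4 branches. Total: 8 + 4 = 12.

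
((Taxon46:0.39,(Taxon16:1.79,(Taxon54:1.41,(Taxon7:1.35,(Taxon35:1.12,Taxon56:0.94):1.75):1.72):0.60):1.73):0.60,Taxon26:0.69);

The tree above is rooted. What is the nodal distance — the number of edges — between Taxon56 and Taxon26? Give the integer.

7

The MRCA of Taxon56 and Taxon26 is the root of the tree.
From Taxon56 up to that node: 6 branches. From Taxon26 up to the same node: 1 branch. Total: 6 + 1 = 7.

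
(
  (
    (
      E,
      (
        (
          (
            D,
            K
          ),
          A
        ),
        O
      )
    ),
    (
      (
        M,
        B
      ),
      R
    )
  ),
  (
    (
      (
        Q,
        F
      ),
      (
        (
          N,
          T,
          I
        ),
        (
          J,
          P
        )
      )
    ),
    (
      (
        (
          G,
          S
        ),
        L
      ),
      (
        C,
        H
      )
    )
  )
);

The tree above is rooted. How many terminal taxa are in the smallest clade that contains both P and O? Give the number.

20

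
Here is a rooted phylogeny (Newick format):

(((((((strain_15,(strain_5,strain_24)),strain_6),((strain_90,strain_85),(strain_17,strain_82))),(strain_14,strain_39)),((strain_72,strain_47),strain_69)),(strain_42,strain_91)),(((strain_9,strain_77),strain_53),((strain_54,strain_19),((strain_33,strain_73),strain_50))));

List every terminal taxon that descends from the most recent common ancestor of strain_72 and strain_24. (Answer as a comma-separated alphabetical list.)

Tracing strain_72: it sits inside (strain_72,strain_47).
Tracing strain_24: it sits inside (strain_5,strain_24).
The smallest clade enclosing both is (((((strain_15,(strain_5,strain_24)),strain_6),((strain_90,strain_85),(strain_17,strain_82))),(strain_14,strain_39)),((strain_72,strain_47),strain_69)); the answer is its 13 terminal taxa in alphabetical order.

strain_14, strain_15, strain_17, strain_24, strain_39, strain_47, strain_5, strain_6, strain_69, strain_72, strain_82, strain_85, strain_90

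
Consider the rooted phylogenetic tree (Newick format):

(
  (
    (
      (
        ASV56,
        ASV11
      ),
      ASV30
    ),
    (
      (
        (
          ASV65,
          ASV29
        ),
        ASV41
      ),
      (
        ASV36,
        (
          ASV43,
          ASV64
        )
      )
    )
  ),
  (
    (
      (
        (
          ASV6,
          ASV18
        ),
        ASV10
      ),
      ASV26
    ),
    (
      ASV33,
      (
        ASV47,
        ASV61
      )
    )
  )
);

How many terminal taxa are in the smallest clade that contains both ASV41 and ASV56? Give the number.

9

The MRCA of ASV41 and ASV56 is the node subtending (((ASV56,ASV11),ASV30),(((ASV65,ASV29),ASV41),(ASV36,(ASV43,ASV64)))).
That clade contains 9 terminal taxa: ASV11, ASV29, ASV30, ASV36, ASV41, ASV43, ASV56, ASV64, ASV65.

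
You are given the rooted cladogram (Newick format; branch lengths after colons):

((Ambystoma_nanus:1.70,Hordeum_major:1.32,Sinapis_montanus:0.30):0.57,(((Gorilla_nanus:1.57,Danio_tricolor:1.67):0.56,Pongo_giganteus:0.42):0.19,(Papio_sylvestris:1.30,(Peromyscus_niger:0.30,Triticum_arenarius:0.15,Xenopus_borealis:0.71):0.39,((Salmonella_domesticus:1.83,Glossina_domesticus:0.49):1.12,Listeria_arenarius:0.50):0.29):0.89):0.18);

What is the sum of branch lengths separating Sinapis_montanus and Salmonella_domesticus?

5.18

The path runs Sinapis_montanus → … → MRCA → … → Salmonella_domesticus; the MRCA is the root of the tree.
Branch lengths along that path: 0.30 + 0.57 + 0.18 + 0.89 + 0.29 + 1.12 + 1.83 = 5.18.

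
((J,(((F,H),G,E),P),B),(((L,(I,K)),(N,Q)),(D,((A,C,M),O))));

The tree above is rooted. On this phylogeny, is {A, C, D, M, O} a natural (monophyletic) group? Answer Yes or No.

The most recent common ancestor of these taxa subtends (D,((A,C,M),O)).
That clade has exactly 5 tips — every listed taxon and nothing else — so the group is monophyletic.

Yes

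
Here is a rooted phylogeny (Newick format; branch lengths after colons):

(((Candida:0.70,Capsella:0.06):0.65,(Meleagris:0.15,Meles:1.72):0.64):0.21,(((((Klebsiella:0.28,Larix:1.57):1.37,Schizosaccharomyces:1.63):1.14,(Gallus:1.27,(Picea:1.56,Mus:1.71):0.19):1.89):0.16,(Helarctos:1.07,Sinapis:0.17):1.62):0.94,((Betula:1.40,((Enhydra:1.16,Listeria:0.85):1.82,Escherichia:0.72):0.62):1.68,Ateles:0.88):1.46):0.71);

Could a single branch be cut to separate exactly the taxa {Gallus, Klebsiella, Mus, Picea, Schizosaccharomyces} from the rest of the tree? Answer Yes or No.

No

The MRCA of the listed taxa subtends (((Klebsiella,Larix),Schizosaccharomyces),(Gallus,(Picea,Mus))).
That clade also contains Larix, which is not in the proposed group, so the group is not monophyletic.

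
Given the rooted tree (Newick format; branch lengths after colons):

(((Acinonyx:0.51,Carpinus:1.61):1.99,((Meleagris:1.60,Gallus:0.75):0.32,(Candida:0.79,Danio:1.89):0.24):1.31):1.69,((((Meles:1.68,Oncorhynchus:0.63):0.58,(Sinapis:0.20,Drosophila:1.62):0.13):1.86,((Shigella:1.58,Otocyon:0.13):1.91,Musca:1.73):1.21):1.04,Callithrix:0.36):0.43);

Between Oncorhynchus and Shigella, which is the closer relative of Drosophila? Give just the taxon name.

The MRCA of Drosophila and Oncorhynchus subtends ((Meles,Oncorhynchus),(Sinapis,Drosophila)) (4 taxa).
The MRCA of Drosophila and Shigella subtends (((Meles,Oncorhynchus),(Sinapis,Drosophila)),((Shigella,Otocyon),Musca)) (7 taxa).
The first is nested inside the second, so Drosophila shares a more recent common ancestor with Oncorhynchus.

Oncorhynchus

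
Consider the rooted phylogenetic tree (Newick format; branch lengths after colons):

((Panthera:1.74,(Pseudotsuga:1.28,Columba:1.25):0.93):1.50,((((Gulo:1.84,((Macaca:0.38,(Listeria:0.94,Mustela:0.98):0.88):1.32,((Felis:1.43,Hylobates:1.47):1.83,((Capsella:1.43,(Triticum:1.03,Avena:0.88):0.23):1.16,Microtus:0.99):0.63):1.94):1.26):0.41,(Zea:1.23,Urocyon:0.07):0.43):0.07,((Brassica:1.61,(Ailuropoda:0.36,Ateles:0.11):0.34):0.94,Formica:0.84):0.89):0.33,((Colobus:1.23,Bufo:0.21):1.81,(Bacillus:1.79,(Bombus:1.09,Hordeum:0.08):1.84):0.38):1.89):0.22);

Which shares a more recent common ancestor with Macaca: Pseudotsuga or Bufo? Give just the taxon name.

Bufo

The MRCA of Macaca and Bufo subtends ((((Gulo,((Macaca,(Listeria,Mustela)),((Felis,Hylobates),((Capsella,(Triticum,Avena)),Microtus)))),(Zea,Urocyon)),((Brassica,(Ailuropoda,Ateles)),Formica)),((Colobus,Bufo),(Bacillus,(Bombus,Hordeum)))) (21 taxa).
The MRCA of Macaca and Pseudotsuga is the root, subtending the entire tree (24 taxa).
The first is nested inside the second, so Macaca shares a more recent common ancestor with Bufo.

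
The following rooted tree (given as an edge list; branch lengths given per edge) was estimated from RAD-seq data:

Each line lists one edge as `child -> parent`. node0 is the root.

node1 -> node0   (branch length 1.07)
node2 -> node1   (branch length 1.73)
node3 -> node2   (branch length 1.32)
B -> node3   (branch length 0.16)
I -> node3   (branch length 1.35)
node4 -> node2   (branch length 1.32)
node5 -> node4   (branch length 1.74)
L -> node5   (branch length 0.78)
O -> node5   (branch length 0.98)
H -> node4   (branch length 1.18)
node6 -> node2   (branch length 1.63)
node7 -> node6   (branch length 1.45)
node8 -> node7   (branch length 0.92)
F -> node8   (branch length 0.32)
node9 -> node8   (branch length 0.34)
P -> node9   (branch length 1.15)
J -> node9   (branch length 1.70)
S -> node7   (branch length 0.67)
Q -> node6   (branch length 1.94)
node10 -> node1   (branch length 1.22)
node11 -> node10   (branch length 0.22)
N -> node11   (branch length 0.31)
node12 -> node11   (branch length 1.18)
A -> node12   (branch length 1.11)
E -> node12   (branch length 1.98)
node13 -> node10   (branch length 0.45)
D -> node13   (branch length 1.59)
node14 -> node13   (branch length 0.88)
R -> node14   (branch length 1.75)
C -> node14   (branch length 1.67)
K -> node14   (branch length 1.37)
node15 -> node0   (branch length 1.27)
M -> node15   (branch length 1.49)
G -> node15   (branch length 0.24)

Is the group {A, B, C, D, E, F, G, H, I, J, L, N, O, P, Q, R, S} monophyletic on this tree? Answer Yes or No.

The MRCA of the listed taxa is the root, so the smallest clade containing them is the whole tree.
That clade also contains K, M, which are not in the proposed group, so the group is not monophyletic.

No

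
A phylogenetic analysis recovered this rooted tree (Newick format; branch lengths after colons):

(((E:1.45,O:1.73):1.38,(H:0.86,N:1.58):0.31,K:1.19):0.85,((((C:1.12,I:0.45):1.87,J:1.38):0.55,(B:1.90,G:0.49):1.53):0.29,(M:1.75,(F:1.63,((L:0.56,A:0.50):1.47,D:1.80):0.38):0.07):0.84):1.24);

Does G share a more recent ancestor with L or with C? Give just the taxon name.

C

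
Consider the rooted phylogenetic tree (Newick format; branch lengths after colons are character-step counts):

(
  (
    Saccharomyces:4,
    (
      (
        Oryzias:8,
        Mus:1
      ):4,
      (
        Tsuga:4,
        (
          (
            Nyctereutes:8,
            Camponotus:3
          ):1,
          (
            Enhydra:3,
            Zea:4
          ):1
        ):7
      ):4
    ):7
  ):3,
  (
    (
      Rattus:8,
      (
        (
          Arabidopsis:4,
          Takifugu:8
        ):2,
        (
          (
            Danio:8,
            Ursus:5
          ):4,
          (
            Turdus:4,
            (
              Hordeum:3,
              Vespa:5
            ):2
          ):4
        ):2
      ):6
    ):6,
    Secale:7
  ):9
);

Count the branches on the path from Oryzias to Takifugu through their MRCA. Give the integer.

9

The MRCA of Oryzias and Takifugu is the root of the tree.
From Oryzias up to that node: 4 branches. From Takifugu up to the same node: 5 branches. Total: 4 + 5 = 9.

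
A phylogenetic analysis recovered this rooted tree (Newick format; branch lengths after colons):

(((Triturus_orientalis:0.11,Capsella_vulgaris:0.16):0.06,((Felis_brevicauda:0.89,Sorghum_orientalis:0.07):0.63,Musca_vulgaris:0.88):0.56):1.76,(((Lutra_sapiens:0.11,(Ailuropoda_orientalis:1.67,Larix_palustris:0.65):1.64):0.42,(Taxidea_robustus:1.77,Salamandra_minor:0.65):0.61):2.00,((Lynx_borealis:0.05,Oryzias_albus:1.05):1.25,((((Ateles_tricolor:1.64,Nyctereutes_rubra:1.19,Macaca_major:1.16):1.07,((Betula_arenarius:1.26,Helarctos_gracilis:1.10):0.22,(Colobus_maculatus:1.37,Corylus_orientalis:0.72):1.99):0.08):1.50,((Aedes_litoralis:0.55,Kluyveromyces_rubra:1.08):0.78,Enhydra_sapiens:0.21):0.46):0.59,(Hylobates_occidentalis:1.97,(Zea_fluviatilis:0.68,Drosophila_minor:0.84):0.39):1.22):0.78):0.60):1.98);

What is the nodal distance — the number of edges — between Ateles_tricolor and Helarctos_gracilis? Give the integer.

5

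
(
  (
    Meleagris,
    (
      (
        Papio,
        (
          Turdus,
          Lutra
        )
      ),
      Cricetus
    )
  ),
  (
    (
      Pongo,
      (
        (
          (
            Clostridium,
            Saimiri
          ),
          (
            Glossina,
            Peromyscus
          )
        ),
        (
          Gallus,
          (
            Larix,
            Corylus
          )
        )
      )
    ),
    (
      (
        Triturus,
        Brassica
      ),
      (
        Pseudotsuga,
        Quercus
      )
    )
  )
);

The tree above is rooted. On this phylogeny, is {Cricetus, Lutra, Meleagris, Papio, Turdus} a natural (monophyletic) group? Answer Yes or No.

Yes

The most recent common ancestor of these taxa subtends (Meleagris,((Papio,(Turdus,Lutra)),Cricetus)).
That clade has exactly 5 tips — every listed taxon and nothing else — so the group is monophyletic.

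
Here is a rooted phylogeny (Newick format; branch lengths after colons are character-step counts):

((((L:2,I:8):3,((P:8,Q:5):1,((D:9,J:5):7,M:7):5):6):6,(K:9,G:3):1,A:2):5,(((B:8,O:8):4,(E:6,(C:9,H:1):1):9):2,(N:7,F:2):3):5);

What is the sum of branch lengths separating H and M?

47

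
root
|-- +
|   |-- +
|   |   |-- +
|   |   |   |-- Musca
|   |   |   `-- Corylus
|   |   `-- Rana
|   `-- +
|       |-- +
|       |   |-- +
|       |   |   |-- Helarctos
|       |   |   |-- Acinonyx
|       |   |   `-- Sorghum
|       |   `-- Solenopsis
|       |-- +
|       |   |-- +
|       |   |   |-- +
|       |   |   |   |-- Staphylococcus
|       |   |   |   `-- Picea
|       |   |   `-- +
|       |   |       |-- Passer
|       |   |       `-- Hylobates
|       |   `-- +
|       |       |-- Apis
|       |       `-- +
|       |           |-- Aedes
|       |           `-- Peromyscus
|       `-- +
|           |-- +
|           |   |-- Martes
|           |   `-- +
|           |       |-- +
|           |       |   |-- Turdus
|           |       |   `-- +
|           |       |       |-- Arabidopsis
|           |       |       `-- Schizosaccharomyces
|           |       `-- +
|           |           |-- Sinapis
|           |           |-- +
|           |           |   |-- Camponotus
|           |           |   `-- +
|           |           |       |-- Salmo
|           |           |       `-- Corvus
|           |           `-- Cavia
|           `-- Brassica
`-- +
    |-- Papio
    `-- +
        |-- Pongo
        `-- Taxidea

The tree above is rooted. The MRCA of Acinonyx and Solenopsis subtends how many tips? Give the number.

4

The MRCA of Acinonyx and Solenopsis is the node subtending ((Helarctos,Acinonyx,Sorghum),Solenopsis).
That clade contains 4 terminal taxa: Acinonyx, Helarctos, Solenopsis, Sorghum.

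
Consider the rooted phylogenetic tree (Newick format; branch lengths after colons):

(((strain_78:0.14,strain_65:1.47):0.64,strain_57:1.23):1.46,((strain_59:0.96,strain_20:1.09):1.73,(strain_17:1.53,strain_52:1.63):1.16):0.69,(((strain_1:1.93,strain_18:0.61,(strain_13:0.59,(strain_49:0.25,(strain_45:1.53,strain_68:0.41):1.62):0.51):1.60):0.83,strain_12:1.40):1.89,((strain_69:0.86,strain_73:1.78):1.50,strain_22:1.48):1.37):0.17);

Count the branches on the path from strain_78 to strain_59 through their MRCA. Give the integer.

6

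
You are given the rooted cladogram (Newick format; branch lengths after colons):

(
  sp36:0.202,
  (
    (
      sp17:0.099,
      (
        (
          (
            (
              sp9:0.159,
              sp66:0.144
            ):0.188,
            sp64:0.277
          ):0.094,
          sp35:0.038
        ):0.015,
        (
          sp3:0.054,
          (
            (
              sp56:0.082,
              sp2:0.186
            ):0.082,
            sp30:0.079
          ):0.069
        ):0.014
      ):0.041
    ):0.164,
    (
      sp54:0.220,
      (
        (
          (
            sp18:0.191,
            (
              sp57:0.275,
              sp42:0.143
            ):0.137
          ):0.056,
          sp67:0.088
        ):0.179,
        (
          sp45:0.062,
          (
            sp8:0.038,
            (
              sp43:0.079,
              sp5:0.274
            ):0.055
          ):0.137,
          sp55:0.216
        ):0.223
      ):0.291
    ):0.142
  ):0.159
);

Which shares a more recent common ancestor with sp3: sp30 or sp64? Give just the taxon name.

sp30

The MRCA of sp3 and sp30 subtends (sp3,((sp56,sp2),sp30)) (4 taxa).
The MRCA of sp3 and sp64 subtends ((((sp9,sp66),sp64),sp35),(sp3,((sp56,sp2),sp30))) (8 taxa).
The first is nested inside the second, so sp3 shares a more recent common ancestor with sp30.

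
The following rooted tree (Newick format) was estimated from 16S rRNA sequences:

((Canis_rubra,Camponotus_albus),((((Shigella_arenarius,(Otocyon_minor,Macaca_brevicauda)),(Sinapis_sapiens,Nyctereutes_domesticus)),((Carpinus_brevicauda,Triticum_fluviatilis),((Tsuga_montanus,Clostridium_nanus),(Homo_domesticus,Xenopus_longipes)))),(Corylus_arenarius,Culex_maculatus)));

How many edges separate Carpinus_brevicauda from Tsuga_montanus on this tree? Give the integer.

5

The MRCA of Carpinus_brevicauda and Tsuga_montanus is the node subtending ((Carpinus_brevicauda,Triticum_fluviatilis),((Tsuga_montanus,Clostridium_nanus),(Homo_domesticus,Xenopus_longipes))).
From Carpinus_brevicauda up to that node: 2 branches. From Tsuga_montanus up to the same node: 3 branches. Total: 2 + 3 = 5.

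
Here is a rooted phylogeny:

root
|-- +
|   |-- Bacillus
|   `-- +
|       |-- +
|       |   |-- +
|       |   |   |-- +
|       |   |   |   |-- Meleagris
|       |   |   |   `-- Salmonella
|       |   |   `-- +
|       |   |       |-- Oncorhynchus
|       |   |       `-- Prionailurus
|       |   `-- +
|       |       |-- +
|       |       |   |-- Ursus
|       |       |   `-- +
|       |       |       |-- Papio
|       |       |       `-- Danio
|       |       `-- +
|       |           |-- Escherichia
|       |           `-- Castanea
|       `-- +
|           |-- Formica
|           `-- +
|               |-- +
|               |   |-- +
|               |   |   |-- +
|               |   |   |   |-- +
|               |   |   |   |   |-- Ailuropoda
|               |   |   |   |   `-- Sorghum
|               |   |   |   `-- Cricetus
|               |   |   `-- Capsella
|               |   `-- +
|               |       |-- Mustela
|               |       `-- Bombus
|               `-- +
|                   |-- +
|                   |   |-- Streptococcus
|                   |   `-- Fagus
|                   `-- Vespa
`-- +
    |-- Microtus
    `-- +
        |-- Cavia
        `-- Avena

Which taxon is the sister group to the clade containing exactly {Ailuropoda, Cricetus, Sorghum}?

Capsella

The clade containing exactly {Ailuropoda, Cricetus, Sorghum} attaches to the tree at the node subtending (((Ailuropoda,Sorghum),Cricetus),Capsella).
The other lineage descending from that same node — the sister group — is the single tip Capsella.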